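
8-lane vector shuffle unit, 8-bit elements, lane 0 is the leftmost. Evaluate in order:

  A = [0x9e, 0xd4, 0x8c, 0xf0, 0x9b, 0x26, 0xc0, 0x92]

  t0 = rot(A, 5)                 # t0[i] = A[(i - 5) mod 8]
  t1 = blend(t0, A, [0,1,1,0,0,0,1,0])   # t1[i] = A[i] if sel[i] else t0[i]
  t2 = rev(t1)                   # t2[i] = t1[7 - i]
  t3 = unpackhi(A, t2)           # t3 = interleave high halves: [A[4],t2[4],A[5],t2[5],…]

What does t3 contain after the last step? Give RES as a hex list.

RES = [ 0x9b  0xc0  0x26  0x8c  0xc0  0xd4  0x92  0xf0 ]

t0 = [0xf0, 0x9b, 0x26, 0xc0, 0x92, 0x9e, 0xd4, 0x8c]
t1 = [0xf0, 0xd4, 0x8c, 0xc0, 0x92, 0x9e, 0xc0, 0x8c]
t2 = [0x8c, 0xc0, 0x9e, 0x92, 0xc0, 0x8c, 0xd4, 0xf0]
t3 = [0x9b, 0xc0, 0x26, 0x8c, 0xc0, 0xd4, 0x92, 0xf0]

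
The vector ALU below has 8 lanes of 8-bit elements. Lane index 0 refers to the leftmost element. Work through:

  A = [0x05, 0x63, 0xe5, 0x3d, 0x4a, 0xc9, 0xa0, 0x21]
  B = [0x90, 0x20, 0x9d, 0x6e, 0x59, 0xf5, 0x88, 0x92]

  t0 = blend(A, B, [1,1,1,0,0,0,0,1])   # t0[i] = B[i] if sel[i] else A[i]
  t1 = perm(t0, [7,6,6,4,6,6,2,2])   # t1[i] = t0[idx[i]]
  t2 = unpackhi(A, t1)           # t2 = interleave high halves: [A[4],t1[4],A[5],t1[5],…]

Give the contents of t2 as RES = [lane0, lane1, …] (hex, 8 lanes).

  t0: 90 20 9d 3d 4a c9 a0 92
  t1: 92 a0 a0 4a a0 a0 9d 9d
  t2: 4a a0 c9 a0 a0 9d 21 9d

RES = [0x4a, 0xa0, 0xc9, 0xa0, 0xa0, 0x9d, 0x21, 0x9d]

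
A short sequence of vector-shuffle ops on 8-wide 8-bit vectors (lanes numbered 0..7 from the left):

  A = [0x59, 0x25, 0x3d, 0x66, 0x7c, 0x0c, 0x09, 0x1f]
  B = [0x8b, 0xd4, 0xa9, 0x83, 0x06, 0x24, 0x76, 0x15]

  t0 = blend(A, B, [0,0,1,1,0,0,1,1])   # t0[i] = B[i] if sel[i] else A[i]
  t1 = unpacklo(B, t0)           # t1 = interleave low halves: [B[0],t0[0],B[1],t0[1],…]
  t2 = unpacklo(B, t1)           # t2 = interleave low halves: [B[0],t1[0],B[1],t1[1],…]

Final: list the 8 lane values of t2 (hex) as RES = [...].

  t0: 59 25 a9 83 7c 0c 76 15
  t1: 8b 59 d4 25 a9 a9 83 83
  t2: 8b 8b d4 59 a9 d4 83 25

RES = [ 0x8b  0x8b  0xd4  0x59  0xa9  0xd4  0x83  0x25 ]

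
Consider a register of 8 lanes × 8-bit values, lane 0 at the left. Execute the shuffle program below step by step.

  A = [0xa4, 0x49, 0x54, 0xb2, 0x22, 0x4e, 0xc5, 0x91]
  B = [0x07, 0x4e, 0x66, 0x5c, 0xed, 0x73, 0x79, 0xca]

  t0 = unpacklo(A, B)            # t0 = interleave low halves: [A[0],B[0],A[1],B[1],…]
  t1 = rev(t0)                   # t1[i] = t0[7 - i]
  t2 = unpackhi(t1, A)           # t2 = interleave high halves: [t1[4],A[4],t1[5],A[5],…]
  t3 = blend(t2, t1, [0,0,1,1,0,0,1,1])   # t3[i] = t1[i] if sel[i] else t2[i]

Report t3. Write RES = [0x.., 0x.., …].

→ t0 |a4|07|49|4e|54|66|b2|5c|
→ t1 |5c|b2|66|54|4e|49|07|a4|
→ t2 |4e|22|49|4e|07|c5|a4|91|
→ t3 |4e|22|66|54|07|c5|07|a4|

RES = [ 0x4e  0x22  0x66  0x54  0x07  0xc5  0x07  0xa4 ]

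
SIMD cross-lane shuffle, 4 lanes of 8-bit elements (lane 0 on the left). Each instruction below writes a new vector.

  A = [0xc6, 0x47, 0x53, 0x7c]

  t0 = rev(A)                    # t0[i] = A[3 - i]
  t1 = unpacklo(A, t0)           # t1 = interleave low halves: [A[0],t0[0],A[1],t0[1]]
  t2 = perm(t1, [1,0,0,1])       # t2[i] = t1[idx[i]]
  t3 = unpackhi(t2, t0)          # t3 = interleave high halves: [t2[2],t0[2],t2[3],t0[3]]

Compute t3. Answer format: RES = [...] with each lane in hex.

RES = [ 0xc6  0x47  0x7c  0xc6 ]

  t0: 7c 53 47 c6
  t1: c6 7c 47 53
  t2: 7c c6 c6 7c
  t3: c6 47 7c c6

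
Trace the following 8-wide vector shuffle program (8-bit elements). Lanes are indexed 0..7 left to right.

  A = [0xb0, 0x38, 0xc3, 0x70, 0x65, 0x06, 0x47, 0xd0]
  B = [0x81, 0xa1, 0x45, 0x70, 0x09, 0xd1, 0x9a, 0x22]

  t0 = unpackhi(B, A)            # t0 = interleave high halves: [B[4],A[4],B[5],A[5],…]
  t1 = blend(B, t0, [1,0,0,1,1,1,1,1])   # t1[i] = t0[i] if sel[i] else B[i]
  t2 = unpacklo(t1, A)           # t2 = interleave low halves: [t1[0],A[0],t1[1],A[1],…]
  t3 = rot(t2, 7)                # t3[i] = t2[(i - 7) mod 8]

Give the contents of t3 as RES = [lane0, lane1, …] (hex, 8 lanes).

RES = [ 0xb0  0xa1  0x38  0x45  0xc3  0x06  0x70  0x09 ]

t0 = [0x09, 0x65, 0xd1, 0x06, 0x9a, 0x47, 0x22, 0xd0]
t1 = [0x09, 0xa1, 0x45, 0x06, 0x9a, 0x47, 0x22, 0xd0]
t2 = [0x09, 0xb0, 0xa1, 0x38, 0x45, 0xc3, 0x06, 0x70]
t3 = [0xb0, 0xa1, 0x38, 0x45, 0xc3, 0x06, 0x70, 0x09]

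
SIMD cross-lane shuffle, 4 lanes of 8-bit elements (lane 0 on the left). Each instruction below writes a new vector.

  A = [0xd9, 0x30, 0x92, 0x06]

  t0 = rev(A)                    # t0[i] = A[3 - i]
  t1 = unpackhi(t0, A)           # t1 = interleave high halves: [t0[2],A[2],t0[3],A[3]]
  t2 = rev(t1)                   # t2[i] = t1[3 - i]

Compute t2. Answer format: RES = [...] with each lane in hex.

t0 = [0x06, 0x92, 0x30, 0xd9]
t1 = [0x30, 0x92, 0xd9, 0x06]
t2 = [0x06, 0xd9, 0x92, 0x30]

RES = [0x06, 0xd9, 0x92, 0x30]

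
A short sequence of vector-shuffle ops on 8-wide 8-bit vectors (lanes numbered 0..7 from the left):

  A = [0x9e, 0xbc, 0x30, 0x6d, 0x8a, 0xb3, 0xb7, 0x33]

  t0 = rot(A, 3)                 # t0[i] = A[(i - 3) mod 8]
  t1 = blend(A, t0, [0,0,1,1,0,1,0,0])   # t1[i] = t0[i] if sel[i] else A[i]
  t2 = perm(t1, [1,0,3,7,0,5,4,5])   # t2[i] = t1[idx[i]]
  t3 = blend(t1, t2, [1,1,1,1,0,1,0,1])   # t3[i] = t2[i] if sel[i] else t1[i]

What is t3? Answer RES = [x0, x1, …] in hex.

t0 = [0xb3, 0xb7, 0x33, 0x9e, 0xbc, 0x30, 0x6d, 0x8a]
t1 = [0x9e, 0xbc, 0x33, 0x9e, 0x8a, 0x30, 0xb7, 0x33]
t2 = [0xbc, 0x9e, 0x9e, 0x33, 0x9e, 0x30, 0x8a, 0x30]
t3 = [0xbc, 0x9e, 0x9e, 0x33, 0x8a, 0x30, 0xb7, 0x30]

RES = [ 0xbc  0x9e  0x9e  0x33  0x8a  0x30  0xb7  0x30 ]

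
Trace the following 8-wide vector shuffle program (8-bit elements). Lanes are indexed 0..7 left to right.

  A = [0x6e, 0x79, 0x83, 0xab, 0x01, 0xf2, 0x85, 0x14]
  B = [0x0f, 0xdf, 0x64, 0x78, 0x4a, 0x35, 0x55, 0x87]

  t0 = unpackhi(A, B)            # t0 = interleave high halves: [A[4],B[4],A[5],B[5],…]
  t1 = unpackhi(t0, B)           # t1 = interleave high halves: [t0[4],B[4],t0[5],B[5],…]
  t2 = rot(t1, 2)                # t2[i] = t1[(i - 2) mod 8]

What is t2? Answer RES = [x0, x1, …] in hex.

→ t0 |01|4a|f2|35|85|55|14|87|
→ t1 |85|4a|55|35|14|55|87|87|
→ t2 |87|87|85|4a|55|35|14|55|

RES = [ 0x87  0x87  0x85  0x4a  0x55  0x35  0x14  0x55 ]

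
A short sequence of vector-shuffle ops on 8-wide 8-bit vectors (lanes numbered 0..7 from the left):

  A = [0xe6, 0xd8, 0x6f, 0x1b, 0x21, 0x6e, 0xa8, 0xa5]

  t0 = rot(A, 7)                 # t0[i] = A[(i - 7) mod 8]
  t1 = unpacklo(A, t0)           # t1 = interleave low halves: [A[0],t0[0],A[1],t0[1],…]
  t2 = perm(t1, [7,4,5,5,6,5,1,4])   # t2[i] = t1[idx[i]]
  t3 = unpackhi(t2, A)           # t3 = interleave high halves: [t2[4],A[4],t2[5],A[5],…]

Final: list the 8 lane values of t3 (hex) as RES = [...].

  t0: d8 6f 1b 21 6e a8 a5 e6
  t1: e6 d8 d8 6f 6f 1b 1b 21
  t2: 21 6f 1b 1b 1b 1b d8 6f
  t3: 1b 21 1b 6e d8 a8 6f a5

RES = [ 0x1b  0x21  0x1b  0x6e  0xd8  0xa8  0x6f  0xa5 ]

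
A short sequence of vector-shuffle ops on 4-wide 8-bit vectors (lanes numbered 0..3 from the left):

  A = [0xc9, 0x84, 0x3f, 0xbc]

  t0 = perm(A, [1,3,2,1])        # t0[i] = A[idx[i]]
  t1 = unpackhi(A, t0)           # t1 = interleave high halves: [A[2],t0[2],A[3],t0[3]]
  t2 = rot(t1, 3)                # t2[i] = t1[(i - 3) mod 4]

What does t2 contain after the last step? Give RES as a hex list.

→ t0 |84|bc|3f|84|
→ t1 |3f|3f|bc|84|
→ t2 |3f|bc|84|3f|

RES = [0x3f, 0xbc, 0x84, 0x3f]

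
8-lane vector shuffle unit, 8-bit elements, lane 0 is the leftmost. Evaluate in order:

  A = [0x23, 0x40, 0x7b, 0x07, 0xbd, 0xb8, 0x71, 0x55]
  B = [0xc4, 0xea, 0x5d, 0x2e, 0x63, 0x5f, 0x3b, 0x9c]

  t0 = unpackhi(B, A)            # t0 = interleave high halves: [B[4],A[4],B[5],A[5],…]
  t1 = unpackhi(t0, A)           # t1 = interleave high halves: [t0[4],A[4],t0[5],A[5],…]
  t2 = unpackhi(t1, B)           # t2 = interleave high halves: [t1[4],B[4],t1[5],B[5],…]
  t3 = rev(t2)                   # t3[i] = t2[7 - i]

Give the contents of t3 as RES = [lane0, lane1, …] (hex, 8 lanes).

RES = [ 0x9c  0x55  0x3b  0x55  0x5f  0x71  0x63  0x9c ]

  t0: 63 bd 5f b8 3b 71 9c 55
  t1: 3b bd 71 b8 9c 71 55 55
  t2: 9c 63 71 5f 55 3b 55 9c
  t3: 9c 55 3b 55 5f 71 63 9c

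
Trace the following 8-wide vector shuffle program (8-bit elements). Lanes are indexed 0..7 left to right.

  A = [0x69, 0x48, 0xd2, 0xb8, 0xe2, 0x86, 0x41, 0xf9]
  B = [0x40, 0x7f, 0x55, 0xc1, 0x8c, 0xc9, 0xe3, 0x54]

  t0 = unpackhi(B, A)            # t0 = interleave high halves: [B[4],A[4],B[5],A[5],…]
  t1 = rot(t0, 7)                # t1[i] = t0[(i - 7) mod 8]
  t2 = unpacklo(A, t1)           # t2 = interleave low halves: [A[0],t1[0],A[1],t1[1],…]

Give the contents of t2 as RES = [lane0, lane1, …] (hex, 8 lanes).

RES = [ 0x69  0xe2  0x48  0xc9  0xd2  0x86  0xb8  0xe3 ]

t0 = [0x8c, 0xe2, 0xc9, 0x86, 0xe3, 0x41, 0x54, 0xf9]
t1 = [0xe2, 0xc9, 0x86, 0xe3, 0x41, 0x54, 0xf9, 0x8c]
t2 = [0x69, 0xe2, 0x48, 0xc9, 0xd2, 0x86, 0xb8, 0xe3]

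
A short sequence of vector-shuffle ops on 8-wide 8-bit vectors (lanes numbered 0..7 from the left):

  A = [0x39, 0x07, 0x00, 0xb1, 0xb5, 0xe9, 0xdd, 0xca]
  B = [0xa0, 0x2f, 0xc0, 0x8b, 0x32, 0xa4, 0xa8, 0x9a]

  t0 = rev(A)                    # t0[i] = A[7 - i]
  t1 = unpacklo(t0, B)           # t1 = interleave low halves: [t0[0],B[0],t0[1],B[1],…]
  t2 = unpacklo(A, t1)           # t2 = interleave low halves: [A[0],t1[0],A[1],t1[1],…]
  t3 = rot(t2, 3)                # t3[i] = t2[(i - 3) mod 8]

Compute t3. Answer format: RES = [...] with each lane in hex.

  t0: ca dd e9 b5 b1 00 07 39
  t1: ca a0 dd 2f e9 c0 b5 8b
  t2: 39 ca 07 a0 00 dd b1 2f
  t3: dd b1 2f 39 ca 07 a0 00

RES = [0xdd, 0xb1, 0x2f, 0x39, 0xca, 0x07, 0xa0, 0x00]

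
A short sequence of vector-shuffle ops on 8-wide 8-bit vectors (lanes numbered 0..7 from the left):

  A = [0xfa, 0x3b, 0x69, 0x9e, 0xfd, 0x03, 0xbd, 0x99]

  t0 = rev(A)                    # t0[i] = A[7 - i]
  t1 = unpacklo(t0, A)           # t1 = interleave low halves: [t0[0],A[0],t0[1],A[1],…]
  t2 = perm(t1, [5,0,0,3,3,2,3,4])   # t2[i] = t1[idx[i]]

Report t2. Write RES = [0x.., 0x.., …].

RES = [ 0x69  0x99  0x99  0x3b  0x3b  0xbd  0x3b  0x03 ]

t0 = [0x99, 0xbd, 0x03, 0xfd, 0x9e, 0x69, 0x3b, 0xfa]
t1 = [0x99, 0xfa, 0xbd, 0x3b, 0x03, 0x69, 0xfd, 0x9e]
t2 = [0x69, 0x99, 0x99, 0x3b, 0x3b, 0xbd, 0x3b, 0x03]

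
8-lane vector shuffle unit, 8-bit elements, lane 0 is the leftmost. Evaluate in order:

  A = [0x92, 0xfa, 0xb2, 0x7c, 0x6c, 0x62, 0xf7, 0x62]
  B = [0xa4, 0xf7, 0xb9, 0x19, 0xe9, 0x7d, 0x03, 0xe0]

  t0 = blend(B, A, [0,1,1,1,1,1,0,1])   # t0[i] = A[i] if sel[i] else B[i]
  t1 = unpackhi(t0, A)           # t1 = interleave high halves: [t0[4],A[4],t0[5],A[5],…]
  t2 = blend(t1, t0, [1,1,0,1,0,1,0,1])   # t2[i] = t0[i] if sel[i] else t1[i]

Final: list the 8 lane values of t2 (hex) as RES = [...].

t0 = [0xa4, 0xfa, 0xb2, 0x7c, 0x6c, 0x62, 0x03, 0x62]
t1 = [0x6c, 0x6c, 0x62, 0x62, 0x03, 0xf7, 0x62, 0x62]
t2 = [0xa4, 0xfa, 0x62, 0x7c, 0x03, 0x62, 0x62, 0x62]

RES = [0xa4, 0xfa, 0x62, 0x7c, 0x03, 0x62, 0x62, 0x62]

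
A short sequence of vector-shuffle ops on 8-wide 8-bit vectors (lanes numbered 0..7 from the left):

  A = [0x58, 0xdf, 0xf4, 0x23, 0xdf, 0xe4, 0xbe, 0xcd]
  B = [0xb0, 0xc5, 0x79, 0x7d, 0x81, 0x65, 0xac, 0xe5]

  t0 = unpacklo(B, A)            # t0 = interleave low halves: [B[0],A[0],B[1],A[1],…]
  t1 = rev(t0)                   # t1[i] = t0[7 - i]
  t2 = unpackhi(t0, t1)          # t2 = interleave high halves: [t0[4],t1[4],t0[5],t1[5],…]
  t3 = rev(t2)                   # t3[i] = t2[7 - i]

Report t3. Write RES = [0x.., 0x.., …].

RES = [ 0xb0  0x23  0x58  0x7d  0xc5  0xf4  0xdf  0x79 ]

t0 = [0xb0, 0x58, 0xc5, 0xdf, 0x79, 0xf4, 0x7d, 0x23]
t1 = [0x23, 0x7d, 0xf4, 0x79, 0xdf, 0xc5, 0x58, 0xb0]
t2 = [0x79, 0xdf, 0xf4, 0xc5, 0x7d, 0x58, 0x23, 0xb0]
t3 = [0xb0, 0x23, 0x58, 0x7d, 0xc5, 0xf4, 0xdf, 0x79]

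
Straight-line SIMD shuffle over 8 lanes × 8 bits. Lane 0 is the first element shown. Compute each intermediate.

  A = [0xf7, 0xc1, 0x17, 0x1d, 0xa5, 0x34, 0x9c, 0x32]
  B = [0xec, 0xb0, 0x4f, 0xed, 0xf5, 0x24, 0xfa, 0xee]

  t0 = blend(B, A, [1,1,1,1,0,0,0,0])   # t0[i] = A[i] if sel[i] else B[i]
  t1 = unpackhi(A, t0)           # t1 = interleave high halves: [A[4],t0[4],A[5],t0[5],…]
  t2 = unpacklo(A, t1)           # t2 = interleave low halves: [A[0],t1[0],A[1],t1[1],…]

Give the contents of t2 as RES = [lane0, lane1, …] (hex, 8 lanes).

t0 = [0xf7, 0xc1, 0x17, 0x1d, 0xf5, 0x24, 0xfa, 0xee]
t1 = [0xa5, 0xf5, 0x34, 0x24, 0x9c, 0xfa, 0x32, 0xee]
t2 = [0xf7, 0xa5, 0xc1, 0xf5, 0x17, 0x34, 0x1d, 0x24]

RES = [0xf7, 0xa5, 0xc1, 0xf5, 0x17, 0x34, 0x1d, 0x24]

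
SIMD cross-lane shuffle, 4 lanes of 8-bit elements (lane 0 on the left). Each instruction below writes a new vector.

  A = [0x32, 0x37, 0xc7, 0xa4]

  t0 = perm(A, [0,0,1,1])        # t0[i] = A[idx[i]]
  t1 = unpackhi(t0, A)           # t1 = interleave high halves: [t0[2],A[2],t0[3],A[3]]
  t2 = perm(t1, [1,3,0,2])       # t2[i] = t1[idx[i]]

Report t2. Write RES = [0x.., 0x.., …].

t0 = [0x32, 0x32, 0x37, 0x37]
t1 = [0x37, 0xc7, 0x37, 0xa4]
t2 = [0xc7, 0xa4, 0x37, 0x37]

RES = [0xc7, 0xa4, 0x37, 0x37]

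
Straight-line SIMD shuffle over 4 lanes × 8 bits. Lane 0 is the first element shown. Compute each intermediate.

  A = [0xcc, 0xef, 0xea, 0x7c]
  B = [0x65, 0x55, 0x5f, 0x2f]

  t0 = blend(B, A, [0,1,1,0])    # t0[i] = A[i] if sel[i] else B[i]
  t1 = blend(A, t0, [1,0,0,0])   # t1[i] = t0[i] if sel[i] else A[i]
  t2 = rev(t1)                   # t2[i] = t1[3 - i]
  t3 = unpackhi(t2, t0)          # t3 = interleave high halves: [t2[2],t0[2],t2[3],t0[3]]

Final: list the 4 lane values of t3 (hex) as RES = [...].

RES = [0xef, 0xea, 0x65, 0x2f]

t0 = [0x65, 0xef, 0xea, 0x2f]
t1 = [0x65, 0xef, 0xea, 0x7c]
t2 = [0x7c, 0xea, 0xef, 0x65]
t3 = [0xef, 0xea, 0x65, 0x2f]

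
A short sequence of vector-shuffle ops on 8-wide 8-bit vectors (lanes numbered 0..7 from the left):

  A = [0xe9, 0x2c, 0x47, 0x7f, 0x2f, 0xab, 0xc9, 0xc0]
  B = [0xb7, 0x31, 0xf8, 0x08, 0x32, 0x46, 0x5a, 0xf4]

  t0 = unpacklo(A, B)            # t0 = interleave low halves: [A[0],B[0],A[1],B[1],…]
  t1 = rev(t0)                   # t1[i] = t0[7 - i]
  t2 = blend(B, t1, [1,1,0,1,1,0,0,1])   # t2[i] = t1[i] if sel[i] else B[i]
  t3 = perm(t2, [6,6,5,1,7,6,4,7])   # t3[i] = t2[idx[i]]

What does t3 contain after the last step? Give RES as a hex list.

RES = [0x5a, 0x5a, 0x46, 0x7f, 0xe9, 0x5a, 0x31, 0xe9]

t0 = [0xe9, 0xb7, 0x2c, 0x31, 0x47, 0xf8, 0x7f, 0x08]
t1 = [0x08, 0x7f, 0xf8, 0x47, 0x31, 0x2c, 0xb7, 0xe9]
t2 = [0x08, 0x7f, 0xf8, 0x47, 0x31, 0x46, 0x5a, 0xe9]
t3 = [0x5a, 0x5a, 0x46, 0x7f, 0xe9, 0x5a, 0x31, 0xe9]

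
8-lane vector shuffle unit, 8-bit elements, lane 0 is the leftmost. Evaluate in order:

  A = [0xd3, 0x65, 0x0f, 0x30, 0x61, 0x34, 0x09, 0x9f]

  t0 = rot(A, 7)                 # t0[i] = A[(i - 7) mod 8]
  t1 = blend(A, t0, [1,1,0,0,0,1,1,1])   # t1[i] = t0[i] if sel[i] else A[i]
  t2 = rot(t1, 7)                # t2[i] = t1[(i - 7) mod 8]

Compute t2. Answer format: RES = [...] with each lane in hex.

RES = [0x0f, 0x0f, 0x30, 0x61, 0x09, 0x9f, 0xd3, 0x65]

→ t0 |65|0f|30|61|34|09|9f|d3|
→ t1 |65|0f|0f|30|61|09|9f|d3|
→ t2 |0f|0f|30|61|09|9f|d3|65|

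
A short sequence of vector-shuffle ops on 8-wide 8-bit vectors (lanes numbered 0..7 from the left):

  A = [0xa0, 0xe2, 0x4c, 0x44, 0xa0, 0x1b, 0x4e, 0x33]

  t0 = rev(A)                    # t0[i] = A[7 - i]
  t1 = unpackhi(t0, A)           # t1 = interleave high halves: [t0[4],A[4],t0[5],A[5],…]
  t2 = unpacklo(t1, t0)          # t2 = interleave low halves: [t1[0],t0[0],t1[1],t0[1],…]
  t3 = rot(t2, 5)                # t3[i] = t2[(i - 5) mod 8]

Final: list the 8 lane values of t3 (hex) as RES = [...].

  t0: 33 4e 1b a0 44 4c e2 a0
  t1: 44 a0 4c 1b e2 4e a0 33
  t2: 44 33 a0 4e 4c 1b 1b a0
  t3: 4e 4c 1b 1b a0 44 33 a0

RES = [0x4e, 0x4c, 0x1b, 0x1b, 0xa0, 0x44, 0x33, 0xa0]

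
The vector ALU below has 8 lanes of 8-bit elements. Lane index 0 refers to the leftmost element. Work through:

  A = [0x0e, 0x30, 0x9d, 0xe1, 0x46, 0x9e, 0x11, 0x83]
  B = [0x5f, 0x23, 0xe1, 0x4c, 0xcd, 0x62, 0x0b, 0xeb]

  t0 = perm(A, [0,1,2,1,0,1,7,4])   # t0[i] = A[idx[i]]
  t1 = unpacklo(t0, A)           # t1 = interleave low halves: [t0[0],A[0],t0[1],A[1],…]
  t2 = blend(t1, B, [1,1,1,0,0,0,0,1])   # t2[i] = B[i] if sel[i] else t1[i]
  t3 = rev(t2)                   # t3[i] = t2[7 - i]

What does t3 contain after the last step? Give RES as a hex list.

RES = [ 0xeb  0x30  0x9d  0x9d  0x30  0xe1  0x23  0x5f ]

→ t0 |0e|30|9d|30|0e|30|83|46|
→ t1 |0e|0e|30|30|9d|9d|30|e1|
→ t2 |5f|23|e1|30|9d|9d|30|eb|
→ t3 |eb|30|9d|9d|30|e1|23|5f|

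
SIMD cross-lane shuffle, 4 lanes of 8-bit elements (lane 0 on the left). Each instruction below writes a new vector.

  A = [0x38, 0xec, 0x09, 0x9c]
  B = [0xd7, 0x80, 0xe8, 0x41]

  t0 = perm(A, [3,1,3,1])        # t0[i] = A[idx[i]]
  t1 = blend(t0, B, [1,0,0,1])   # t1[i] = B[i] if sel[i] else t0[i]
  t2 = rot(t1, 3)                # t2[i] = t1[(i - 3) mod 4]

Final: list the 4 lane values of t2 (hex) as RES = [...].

RES = [0xec, 0x9c, 0x41, 0xd7]

→ t0 |9c|ec|9c|ec|
→ t1 |d7|ec|9c|41|
→ t2 |ec|9c|41|d7|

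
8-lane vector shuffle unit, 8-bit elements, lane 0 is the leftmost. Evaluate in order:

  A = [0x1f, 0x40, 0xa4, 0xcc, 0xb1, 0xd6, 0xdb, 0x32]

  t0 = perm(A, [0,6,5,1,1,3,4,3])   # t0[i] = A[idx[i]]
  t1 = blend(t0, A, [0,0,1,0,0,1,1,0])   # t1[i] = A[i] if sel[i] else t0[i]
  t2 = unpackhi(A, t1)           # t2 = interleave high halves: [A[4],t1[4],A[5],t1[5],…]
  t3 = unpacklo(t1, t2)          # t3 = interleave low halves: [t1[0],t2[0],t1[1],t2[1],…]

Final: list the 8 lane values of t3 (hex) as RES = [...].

→ t0 |1f|db|d6|40|40|cc|b1|cc|
→ t1 |1f|db|a4|40|40|d6|db|cc|
→ t2 |b1|40|d6|d6|db|db|32|cc|
→ t3 |1f|b1|db|40|a4|d6|40|d6|

RES = [ 0x1f  0xb1  0xdb  0x40  0xa4  0xd6  0x40  0xd6 ]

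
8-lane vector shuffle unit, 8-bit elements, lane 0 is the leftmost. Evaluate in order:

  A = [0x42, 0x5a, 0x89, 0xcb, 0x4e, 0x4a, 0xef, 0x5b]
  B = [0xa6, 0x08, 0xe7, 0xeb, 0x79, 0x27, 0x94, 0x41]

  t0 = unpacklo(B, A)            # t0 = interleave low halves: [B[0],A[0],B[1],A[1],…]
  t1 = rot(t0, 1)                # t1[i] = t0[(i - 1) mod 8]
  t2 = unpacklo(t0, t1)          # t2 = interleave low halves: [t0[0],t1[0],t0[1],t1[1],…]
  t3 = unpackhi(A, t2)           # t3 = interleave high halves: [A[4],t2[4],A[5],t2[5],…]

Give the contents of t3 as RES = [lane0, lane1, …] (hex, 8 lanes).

RES = [0x4e, 0x08, 0x4a, 0x42, 0xef, 0x5a, 0x5b, 0x08]

  t0: a6 42 08 5a e7 89 eb cb
  t1: cb a6 42 08 5a e7 89 eb
  t2: a6 cb 42 a6 08 42 5a 08
  t3: 4e 08 4a 42 ef 5a 5b 08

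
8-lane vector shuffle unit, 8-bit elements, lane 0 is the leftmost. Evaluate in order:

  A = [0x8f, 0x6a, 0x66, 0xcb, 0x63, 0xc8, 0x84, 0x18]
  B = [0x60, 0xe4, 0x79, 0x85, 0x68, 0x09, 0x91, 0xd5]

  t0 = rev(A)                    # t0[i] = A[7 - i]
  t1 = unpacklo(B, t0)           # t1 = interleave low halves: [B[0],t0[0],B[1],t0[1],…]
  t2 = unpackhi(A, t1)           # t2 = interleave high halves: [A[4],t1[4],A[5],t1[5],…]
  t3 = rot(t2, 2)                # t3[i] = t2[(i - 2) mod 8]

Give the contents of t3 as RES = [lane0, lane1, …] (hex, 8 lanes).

RES = [0x18, 0x63, 0x63, 0x79, 0xc8, 0xc8, 0x84, 0x85]

t0 = [0x18, 0x84, 0xc8, 0x63, 0xcb, 0x66, 0x6a, 0x8f]
t1 = [0x60, 0x18, 0xe4, 0x84, 0x79, 0xc8, 0x85, 0x63]
t2 = [0x63, 0x79, 0xc8, 0xc8, 0x84, 0x85, 0x18, 0x63]
t3 = [0x18, 0x63, 0x63, 0x79, 0xc8, 0xc8, 0x84, 0x85]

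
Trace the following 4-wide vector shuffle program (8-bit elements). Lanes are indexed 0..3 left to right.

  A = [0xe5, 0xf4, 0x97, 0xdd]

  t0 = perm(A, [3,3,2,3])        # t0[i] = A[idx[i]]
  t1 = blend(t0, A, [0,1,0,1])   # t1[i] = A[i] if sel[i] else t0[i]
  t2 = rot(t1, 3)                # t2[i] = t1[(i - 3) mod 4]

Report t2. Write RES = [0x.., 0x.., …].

  t0: dd dd 97 dd
  t1: dd f4 97 dd
  t2: f4 97 dd dd

RES = [0xf4, 0x97, 0xdd, 0xdd]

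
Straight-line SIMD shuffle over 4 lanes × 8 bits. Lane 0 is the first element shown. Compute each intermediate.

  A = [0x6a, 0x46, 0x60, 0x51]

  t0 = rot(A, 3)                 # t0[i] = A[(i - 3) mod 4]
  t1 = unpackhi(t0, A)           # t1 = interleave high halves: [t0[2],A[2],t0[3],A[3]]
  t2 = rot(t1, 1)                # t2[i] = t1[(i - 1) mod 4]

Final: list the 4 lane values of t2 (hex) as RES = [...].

RES = [ 0x51  0x51  0x60  0x6a ]

  t0: 46 60 51 6a
  t1: 51 60 6a 51
  t2: 51 51 60 6a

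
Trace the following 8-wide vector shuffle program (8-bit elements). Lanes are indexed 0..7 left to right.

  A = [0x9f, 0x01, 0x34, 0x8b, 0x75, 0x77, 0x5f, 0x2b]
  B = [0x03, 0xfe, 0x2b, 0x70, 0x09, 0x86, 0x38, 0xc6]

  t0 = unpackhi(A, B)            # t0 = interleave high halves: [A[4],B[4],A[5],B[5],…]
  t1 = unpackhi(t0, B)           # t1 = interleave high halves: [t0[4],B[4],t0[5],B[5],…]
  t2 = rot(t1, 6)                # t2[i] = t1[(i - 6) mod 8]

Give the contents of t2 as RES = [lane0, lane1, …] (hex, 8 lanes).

→ t0 |75|09|77|86|5f|38|2b|c6|
→ t1 |5f|09|38|86|2b|38|c6|c6|
→ t2 |38|86|2b|38|c6|c6|5f|09|

RES = [0x38, 0x86, 0x2b, 0x38, 0xc6, 0xc6, 0x5f, 0x09]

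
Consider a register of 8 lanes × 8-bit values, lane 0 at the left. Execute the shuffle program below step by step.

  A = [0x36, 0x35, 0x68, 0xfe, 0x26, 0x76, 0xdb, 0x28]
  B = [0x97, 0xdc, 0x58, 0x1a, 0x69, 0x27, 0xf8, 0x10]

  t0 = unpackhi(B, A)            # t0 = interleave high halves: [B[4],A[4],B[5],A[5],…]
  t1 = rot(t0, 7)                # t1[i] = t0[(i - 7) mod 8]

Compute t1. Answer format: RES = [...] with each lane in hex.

RES = [ 0x26  0x27  0x76  0xf8  0xdb  0x10  0x28  0x69 ]

→ t0 |69|26|27|76|f8|db|10|28|
→ t1 |26|27|76|f8|db|10|28|69|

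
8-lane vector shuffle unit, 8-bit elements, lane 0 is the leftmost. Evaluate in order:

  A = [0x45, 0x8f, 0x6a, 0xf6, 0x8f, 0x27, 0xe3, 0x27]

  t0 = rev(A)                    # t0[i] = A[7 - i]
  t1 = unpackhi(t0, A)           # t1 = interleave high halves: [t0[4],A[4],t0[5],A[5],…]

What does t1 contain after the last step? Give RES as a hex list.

RES = [ 0xf6  0x8f  0x6a  0x27  0x8f  0xe3  0x45  0x27 ]

  t0: 27 e3 27 8f f6 6a 8f 45
  t1: f6 8f 6a 27 8f e3 45 27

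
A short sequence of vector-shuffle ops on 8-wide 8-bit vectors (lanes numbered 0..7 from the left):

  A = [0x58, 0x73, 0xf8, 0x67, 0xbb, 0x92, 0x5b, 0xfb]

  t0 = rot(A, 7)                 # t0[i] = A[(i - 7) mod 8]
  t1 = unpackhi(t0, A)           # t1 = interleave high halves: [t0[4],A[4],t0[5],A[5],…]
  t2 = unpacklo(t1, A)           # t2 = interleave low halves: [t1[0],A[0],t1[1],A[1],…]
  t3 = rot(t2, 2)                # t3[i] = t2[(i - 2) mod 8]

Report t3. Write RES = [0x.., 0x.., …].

RES = [0x92, 0x67, 0x92, 0x58, 0xbb, 0x73, 0x5b, 0xf8]

  t0: 73 f8 67 bb 92 5b fb 58
  t1: 92 bb 5b 92 fb 5b 58 fb
  t2: 92 58 bb 73 5b f8 92 67
  t3: 92 67 92 58 bb 73 5b f8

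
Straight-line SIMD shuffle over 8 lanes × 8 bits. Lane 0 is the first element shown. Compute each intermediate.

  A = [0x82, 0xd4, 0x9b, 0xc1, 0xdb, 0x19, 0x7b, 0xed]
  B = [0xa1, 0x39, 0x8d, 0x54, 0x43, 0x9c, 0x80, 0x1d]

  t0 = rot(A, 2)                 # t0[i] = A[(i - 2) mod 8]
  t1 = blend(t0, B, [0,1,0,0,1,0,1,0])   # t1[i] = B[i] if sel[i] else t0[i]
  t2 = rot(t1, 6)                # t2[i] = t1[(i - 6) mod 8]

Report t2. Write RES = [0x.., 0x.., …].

t0 = [0x7b, 0xed, 0x82, 0xd4, 0x9b, 0xc1, 0xdb, 0x19]
t1 = [0x7b, 0x39, 0x82, 0xd4, 0x43, 0xc1, 0x80, 0x19]
t2 = [0x82, 0xd4, 0x43, 0xc1, 0x80, 0x19, 0x7b, 0x39]

RES = [0x82, 0xd4, 0x43, 0xc1, 0x80, 0x19, 0x7b, 0x39]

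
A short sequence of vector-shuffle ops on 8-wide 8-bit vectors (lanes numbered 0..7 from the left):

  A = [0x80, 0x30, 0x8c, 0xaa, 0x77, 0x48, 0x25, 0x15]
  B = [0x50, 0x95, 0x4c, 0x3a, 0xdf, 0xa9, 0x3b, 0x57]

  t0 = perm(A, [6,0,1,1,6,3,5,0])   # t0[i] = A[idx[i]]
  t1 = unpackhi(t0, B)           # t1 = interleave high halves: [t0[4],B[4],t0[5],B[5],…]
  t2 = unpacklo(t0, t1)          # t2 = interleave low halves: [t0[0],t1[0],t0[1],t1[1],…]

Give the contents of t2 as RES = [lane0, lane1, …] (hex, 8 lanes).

→ t0 |25|80|30|30|25|aa|48|80|
→ t1 |25|df|aa|a9|48|3b|80|57|
→ t2 |25|25|80|df|30|aa|30|a9|

RES = [ 0x25  0x25  0x80  0xdf  0x30  0xaa  0x30  0xa9 ]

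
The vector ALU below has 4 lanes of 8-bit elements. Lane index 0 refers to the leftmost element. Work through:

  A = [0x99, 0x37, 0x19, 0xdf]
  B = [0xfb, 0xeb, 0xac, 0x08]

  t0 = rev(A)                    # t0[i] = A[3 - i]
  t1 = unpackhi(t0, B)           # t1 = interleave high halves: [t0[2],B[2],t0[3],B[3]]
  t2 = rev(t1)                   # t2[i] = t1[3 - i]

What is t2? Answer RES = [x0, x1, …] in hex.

RES = [0x08, 0x99, 0xac, 0x37]

→ t0 |df|19|37|99|
→ t1 |37|ac|99|08|
→ t2 |08|99|ac|37|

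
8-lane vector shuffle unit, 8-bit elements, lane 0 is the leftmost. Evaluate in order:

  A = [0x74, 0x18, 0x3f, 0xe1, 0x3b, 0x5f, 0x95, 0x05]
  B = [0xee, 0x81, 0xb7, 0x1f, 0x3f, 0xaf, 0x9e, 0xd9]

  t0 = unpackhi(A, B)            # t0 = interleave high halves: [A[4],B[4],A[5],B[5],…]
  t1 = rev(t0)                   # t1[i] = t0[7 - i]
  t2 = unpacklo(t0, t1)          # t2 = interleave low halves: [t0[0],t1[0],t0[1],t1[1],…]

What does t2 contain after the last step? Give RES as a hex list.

t0 = [0x3b, 0x3f, 0x5f, 0xaf, 0x95, 0x9e, 0x05, 0xd9]
t1 = [0xd9, 0x05, 0x9e, 0x95, 0xaf, 0x5f, 0x3f, 0x3b]
t2 = [0x3b, 0xd9, 0x3f, 0x05, 0x5f, 0x9e, 0xaf, 0x95]

RES = [ 0x3b  0xd9  0x3f  0x05  0x5f  0x9e  0xaf  0x95 ]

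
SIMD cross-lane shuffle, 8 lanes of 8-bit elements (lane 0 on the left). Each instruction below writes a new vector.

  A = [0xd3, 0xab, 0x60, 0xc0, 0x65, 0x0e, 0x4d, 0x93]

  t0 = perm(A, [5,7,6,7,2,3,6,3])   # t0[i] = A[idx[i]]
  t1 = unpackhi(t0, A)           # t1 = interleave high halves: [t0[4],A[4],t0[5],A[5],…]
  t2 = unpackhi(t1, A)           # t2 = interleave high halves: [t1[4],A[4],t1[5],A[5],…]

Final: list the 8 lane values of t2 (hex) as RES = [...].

RES = [ 0x4d  0x65  0x4d  0x0e  0xc0  0x4d  0x93  0x93 ]

→ t0 |0e|93|4d|93|60|c0|4d|c0|
→ t1 |60|65|c0|0e|4d|4d|c0|93|
→ t2 |4d|65|4d|0e|c0|4d|93|93|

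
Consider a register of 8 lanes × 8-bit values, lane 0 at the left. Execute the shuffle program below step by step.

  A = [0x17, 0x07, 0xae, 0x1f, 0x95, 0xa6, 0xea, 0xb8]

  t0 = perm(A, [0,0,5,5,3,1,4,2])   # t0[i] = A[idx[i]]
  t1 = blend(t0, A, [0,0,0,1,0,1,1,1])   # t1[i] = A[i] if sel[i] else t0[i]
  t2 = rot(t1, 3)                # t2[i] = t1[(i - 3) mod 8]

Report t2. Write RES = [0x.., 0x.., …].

RES = [0xa6, 0xea, 0xb8, 0x17, 0x17, 0xa6, 0x1f, 0x1f]

t0 = [0x17, 0x17, 0xa6, 0xa6, 0x1f, 0x07, 0x95, 0xae]
t1 = [0x17, 0x17, 0xa6, 0x1f, 0x1f, 0xa6, 0xea, 0xb8]
t2 = [0xa6, 0xea, 0xb8, 0x17, 0x17, 0xa6, 0x1f, 0x1f]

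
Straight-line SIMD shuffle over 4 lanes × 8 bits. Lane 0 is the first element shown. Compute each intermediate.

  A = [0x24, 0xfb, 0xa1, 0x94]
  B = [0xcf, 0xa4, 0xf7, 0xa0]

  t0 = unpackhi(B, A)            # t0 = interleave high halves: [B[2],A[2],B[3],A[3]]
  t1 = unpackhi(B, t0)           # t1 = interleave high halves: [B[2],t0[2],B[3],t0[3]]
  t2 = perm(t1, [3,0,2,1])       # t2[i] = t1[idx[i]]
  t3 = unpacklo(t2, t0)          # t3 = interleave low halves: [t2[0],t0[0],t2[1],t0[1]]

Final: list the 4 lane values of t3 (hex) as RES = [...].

t0 = [0xf7, 0xa1, 0xa0, 0x94]
t1 = [0xf7, 0xa0, 0xa0, 0x94]
t2 = [0x94, 0xf7, 0xa0, 0xa0]
t3 = [0x94, 0xf7, 0xf7, 0xa1]

RES = [ 0x94  0xf7  0xf7  0xa1 ]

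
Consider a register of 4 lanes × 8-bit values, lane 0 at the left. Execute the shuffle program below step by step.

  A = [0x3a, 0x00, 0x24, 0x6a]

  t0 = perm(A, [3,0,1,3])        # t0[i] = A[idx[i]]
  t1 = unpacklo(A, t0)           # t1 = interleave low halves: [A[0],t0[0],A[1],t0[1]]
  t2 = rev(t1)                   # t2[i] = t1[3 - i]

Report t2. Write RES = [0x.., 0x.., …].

t0 = [0x6a, 0x3a, 0x00, 0x6a]
t1 = [0x3a, 0x6a, 0x00, 0x3a]
t2 = [0x3a, 0x00, 0x6a, 0x3a]

RES = [0x3a, 0x00, 0x6a, 0x3a]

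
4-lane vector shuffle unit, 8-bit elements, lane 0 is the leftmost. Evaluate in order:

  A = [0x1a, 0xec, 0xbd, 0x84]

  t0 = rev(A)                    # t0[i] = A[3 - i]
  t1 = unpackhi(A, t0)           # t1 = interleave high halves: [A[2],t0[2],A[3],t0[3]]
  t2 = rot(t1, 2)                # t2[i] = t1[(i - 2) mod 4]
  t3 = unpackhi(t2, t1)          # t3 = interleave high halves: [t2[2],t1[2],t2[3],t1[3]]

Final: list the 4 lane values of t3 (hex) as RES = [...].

RES = [ 0xbd  0x84  0xec  0x1a ]

t0 = [0x84, 0xbd, 0xec, 0x1a]
t1 = [0xbd, 0xec, 0x84, 0x1a]
t2 = [0x84, 0x1a, 0xbd, 0xec]
t3 = [0xbd, 0x84, 0xec, 0x1a]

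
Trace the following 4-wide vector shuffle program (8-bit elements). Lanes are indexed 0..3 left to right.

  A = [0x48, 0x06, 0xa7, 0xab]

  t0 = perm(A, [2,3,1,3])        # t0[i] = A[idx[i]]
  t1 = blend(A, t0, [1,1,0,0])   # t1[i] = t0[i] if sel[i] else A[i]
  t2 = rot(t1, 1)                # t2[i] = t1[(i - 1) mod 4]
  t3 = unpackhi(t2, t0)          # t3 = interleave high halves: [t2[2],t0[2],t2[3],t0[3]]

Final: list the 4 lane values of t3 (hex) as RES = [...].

RES = [ 0xab  0x06  0xa7  0xab ]

  t0: a7 ab 06 ab
  t1: a7 ab a7 ab
  t2: ab a7 ab a7
  t3: ab 06 a7 ab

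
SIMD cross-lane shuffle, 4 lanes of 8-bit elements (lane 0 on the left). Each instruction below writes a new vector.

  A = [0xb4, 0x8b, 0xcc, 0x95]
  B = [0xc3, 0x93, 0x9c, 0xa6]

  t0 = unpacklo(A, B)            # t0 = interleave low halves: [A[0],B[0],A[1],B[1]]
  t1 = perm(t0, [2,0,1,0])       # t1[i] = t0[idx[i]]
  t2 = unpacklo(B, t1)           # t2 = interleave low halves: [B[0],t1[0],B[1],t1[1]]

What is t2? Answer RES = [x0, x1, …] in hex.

RES = [ 0xc3  0x8b  0x93  0xb4 ]

→ t0 |b4|c3|8b|93|
→ t1 |8b|b4|c3|b4|
→ t2 |c3|8b|93|b4|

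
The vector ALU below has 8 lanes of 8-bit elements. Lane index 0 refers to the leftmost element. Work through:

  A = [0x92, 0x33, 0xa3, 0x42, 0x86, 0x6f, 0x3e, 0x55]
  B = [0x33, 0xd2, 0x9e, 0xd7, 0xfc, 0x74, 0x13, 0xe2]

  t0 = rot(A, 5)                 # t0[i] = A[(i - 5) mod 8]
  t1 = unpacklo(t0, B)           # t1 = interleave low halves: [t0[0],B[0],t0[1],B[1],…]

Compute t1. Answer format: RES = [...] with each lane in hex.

t0 = [0x42, 0x86, 0x6f, 0x3e, 0x55, 0x92, 0x33, 0xa3]
t1 = [0x42, 0x33, 0x86, 0xd2, 0x6f, 0x9e, 0x3e, 0xd7]

RES = [ 0x42  0x33  0x86  0xd2  0x6f  0x9e  0x3e  0xd7 ]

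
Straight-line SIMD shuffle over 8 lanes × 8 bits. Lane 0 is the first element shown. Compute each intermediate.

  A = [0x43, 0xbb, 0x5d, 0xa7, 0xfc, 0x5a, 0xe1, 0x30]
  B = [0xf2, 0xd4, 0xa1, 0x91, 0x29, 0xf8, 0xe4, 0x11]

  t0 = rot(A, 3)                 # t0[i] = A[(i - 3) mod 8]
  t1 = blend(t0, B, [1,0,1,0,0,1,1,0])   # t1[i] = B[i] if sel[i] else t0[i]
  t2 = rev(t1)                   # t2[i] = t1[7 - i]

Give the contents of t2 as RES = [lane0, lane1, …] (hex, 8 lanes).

RES = [ 0xfc  0xe4  0xf8  0xbb  0x43  0xa1  0xe1  0xf2 ]

t0 = [0x5a, 0xe1, 0x30, 0x43, 0xbb, 0x5d, 0xa7, 0xfc]
t1 = [0xf2, 0xe1, 0xa1, 0x43, 0xbb, 0xf8, 0xe4, 0xfc]
t2 = [0xfc, 0xe4, 0xf8, 0xbb, 0x43, 0xa1, 0xe1, 0xf2]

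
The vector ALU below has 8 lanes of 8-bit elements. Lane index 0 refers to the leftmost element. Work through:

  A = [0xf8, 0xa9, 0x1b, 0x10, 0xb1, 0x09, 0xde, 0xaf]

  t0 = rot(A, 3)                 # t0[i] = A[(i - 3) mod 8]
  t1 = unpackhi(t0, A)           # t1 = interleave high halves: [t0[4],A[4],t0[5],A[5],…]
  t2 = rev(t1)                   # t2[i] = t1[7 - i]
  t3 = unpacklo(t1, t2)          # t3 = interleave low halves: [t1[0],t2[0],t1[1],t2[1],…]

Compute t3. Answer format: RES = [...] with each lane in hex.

→ t0 |09|de|af|f8|a9|1b|10|b1|
→ t1 |a9|b1|1b|09|10|de|b1|af|
→ t2 |af|b1|de|10|09|1b|b1|a9|
→ t3 |a9|af|b1|b1|1b|de|09|10|

RES = [ 0xa9  0xaf  0xb1  0xb1  0x1b  0xde  0x09  0x10 ]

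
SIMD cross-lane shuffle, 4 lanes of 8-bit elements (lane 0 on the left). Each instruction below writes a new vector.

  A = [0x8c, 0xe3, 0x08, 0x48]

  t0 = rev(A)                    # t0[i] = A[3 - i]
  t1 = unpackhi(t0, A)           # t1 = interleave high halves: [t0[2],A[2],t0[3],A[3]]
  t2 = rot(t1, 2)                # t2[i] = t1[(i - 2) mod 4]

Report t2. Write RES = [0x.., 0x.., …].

RES = [ 0x8c  0x48  0xe3  0x08 ]

t0 = [0x48, 0x08, 0xe3, 0x8c]
t1 = [0xe3, 0x08, 0x8c, 0x48]
t2 = [0x8c, 0x48, 0xe3, 0x08]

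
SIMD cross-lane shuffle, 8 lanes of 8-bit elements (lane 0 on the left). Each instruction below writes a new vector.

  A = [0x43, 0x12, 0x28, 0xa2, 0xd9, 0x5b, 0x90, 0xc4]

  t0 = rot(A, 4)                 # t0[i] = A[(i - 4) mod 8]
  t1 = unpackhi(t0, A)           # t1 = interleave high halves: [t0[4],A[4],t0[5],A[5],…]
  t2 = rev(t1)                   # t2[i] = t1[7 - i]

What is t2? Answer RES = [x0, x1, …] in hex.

RES = [0xc4, 0xa2, 0x90, 0x28, 0x5b, 0x12, 0xd9, 0x43]

t0 = [0xd9, 0x5b, 0x90, 0xc4, 0x43, 0x12, 0x28, 0xa2]
t1 = [0x43, 0xd9, 0x12, 0x5b, 0x28, 0x90, 0xa2, 0xc4]
t2 = [0xc4, 0xa2, 0x90, 0x28, 0x5b, 0x12, 0xd9, 0x43]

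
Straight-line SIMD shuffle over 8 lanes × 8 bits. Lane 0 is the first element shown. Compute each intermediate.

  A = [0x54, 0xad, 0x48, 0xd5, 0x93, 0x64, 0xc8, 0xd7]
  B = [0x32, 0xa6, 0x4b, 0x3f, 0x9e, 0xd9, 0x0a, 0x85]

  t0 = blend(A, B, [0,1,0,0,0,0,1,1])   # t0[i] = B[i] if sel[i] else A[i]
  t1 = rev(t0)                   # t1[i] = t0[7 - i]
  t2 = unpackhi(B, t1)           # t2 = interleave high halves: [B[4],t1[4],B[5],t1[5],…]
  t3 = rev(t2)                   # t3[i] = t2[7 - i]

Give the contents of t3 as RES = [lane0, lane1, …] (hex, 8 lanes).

→ t0 |54|a6|48|d5|93|64|0a|85|
→ t1 |85|0a|64|93|d5|48|a6|54|
→ t2 |9e|d5|d9|48|0a|a6|85|54|
→ t3 |54|85|a6|0a|48|d9|d5|9e|

RES = [0x54, 0x85, 0xa6, 0x0a, 0x48, 0xd9, 0xd5, 0x9e]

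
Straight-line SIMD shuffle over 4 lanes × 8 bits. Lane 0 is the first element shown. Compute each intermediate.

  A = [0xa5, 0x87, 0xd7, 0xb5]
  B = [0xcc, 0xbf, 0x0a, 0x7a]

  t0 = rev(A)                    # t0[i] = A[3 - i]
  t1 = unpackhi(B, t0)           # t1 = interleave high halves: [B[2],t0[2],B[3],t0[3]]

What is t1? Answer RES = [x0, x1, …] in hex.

t0 = [0xb5, 0xd7, 0x87, 0xa5]
t1 = [0x0a, 0x87, 0x7a, 0xa5]

RES = [ 0x0a  0x87  0x7a  0xa5 ]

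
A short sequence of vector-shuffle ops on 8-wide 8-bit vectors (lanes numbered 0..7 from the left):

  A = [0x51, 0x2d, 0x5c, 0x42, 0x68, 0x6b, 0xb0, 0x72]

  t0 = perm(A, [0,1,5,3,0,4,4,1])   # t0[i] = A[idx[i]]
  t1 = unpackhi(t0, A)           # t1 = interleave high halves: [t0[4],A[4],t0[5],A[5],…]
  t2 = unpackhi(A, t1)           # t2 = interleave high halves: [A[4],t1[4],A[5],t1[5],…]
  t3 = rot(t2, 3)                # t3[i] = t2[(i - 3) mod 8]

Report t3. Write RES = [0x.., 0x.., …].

RES = [0x2d, 0x72, 0x72, 0x68, 0x68, 0x6b, 0xb0, 0xb0]

t0 = [0x51, 0x2d, 0x6b, 0x42, 0x51, 0x68, 0x68, 0x2d]
t1 = [0x51, 0x68, 0x68, 0x6b, 0x68, 0xb0, 0x2d, 0x72]
t2 = [0x68, 0x68, 0x6b, 0xb0, 0xb0, 0x2d, 0x72, 0x72]
t3 = [0x2d, 0x72, 0x72, 0x68, 0x68, 0x6b, 0xb0, 0xb0]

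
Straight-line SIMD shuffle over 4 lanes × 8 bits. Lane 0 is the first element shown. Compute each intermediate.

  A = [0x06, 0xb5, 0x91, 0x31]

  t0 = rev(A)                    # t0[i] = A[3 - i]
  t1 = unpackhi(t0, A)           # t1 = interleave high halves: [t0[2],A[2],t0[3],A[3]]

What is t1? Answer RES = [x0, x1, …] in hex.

RES = [ 0xb5  0x91  0x06  0x31 ]

t0 = [0x31, 0x91, 0xb5, 0x06]
t1 = [0xb5, 0x91, 0x06, 0x31]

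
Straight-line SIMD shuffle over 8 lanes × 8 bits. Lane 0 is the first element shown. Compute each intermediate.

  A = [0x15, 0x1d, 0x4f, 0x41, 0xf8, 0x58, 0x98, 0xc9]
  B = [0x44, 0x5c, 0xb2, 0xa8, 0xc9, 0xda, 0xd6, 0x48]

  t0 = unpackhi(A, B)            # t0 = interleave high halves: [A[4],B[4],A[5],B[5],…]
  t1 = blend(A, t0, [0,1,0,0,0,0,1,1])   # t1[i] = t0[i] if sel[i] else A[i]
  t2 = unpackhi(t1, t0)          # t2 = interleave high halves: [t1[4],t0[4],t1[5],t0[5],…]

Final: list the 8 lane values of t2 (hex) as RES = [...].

  t0: f8 c9 58 da 98 d6 c9 48
  t1: 15 c9 4f 41 f8 58 c9 48
  t2: f8 98 58 d6 c9 c9 48 48

RES = [0xf8, 0x98, 0x58, 0xd6, 0xc9, 0xc9, 0x48, 0x48]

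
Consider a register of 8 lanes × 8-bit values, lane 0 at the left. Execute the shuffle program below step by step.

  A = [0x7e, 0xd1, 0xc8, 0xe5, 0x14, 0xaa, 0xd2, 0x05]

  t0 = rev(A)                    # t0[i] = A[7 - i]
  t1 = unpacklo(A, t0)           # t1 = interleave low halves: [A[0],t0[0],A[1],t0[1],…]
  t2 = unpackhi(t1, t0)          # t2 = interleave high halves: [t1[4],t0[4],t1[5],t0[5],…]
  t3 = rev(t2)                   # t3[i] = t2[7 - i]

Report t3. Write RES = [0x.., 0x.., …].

→ t0 |05|d2|aa|14|e5|c8|d1|7e|
→ t1 |7e|05|d1|d2|c8|aa|e5|14|
→ t2 |c8|e5|aa|c8|e5|d1|14|7e|
→ t3 |7e|14|d1|e5|c8|aa|e5|c8|

RES = [ 0x7e  0x14  0xd1  0xe5  0xc8  0xaa  0xe5  0xc8 ]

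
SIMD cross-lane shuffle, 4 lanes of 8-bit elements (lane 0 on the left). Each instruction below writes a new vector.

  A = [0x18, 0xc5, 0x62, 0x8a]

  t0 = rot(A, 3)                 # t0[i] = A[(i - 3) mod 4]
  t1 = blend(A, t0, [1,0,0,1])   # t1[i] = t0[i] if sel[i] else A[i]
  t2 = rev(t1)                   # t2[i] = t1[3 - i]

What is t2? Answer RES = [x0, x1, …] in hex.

→ t0 |c5|62|8a|18|
→ t1 |c5|c5|62|18|
→ t2 |18|62|c5|c5|

RES = [0x18, 0x62, 0xc5, 0xc5]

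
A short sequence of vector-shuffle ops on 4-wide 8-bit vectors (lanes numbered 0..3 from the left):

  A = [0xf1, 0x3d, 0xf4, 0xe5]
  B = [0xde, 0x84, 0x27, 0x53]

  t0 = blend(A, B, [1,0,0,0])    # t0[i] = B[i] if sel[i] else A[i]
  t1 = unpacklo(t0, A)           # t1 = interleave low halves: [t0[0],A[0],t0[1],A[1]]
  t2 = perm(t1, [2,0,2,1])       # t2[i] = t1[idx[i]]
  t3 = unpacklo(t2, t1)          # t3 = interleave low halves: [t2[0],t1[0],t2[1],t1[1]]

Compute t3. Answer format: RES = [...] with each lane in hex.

  t0: de 3d f4 e5
  t1: de f1 3d 3d
  t2: 3d de 3d f1
  t3: 3d de de f1

RES = [ 0x3d  0xde  0xde  0xf1 ]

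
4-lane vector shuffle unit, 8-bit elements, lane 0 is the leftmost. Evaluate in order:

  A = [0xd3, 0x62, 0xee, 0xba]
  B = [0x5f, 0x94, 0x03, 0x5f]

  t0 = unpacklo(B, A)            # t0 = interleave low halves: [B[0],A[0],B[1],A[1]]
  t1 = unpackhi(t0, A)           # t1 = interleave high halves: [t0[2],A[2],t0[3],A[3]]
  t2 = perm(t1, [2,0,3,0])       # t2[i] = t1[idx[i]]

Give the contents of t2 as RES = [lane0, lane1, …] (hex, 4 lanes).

RES = [0x62, 0x94, 0xba, 0x94]

→ t0 |5f|d3|94|62|
→ t1 |94|ee|62|ba|
→ t2 |62|94|ba|94|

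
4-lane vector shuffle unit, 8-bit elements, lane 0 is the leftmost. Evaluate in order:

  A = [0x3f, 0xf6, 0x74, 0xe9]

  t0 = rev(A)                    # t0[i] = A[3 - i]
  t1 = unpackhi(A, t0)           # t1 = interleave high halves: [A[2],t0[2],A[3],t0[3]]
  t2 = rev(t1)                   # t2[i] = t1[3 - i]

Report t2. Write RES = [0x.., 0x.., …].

RES = [ 0x3f  0xe9  0xf6  0x74 ]

→ t0 |e9|74|f6|3f|
→ t1 |74|f6|e9|3f|
→ t2 |3f|e9|f6|74|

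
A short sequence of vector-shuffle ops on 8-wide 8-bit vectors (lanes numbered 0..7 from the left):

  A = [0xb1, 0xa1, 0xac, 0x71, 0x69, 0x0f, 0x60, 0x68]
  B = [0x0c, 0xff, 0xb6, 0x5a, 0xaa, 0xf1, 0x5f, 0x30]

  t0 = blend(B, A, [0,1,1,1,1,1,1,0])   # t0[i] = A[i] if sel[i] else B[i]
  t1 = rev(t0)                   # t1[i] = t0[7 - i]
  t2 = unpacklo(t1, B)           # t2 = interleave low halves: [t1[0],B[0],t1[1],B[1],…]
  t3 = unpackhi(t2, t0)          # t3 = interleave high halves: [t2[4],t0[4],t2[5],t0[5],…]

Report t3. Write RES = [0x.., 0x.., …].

t0 = [0x0c, 0xa1, 0xac, 0x71, 0x69, 0x0f, 0x60, 0x30]
t1 = [0x30, 0x60, 0x0f, 0x69, 0x71, 0xac, 0xa1, 0x0c]
t2 = [0x30, 0x0c, 0x60, 0xff, 0x0f, 0xb6, 0x69, 0x5a]
t3 = [0x0f, 0x69, 0xb6, 0x0f, 0x69, 0x60, 0x5a, 0x30]

RES = [ 0x0f  0x69  0xb6  0x0f  0x69  0x60  0x5a  0x30 ]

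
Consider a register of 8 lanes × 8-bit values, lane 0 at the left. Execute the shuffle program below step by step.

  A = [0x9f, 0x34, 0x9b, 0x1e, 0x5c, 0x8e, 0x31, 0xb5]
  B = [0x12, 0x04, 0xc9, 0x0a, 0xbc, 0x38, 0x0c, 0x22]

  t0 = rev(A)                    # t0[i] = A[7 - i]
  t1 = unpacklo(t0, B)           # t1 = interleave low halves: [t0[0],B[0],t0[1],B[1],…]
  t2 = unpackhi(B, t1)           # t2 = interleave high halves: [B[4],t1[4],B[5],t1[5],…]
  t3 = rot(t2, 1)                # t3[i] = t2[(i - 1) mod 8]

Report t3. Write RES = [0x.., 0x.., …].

  t0: b5 31 8e 5c 1e 9b 34 9f
  t1: b5 12 31 04 8e c9 5c 0a
  t2: bc 8e 38 c9 0c 5c 22 0a
  t3: 0a bc 8e 38 c9 0c 5c 22

RES = [0x0a, 0xbc, 0x8e, 0x38, 0xc9, 0x0c, 0x5c, 0x22]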